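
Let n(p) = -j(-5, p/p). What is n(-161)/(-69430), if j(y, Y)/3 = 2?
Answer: 3/34715 ≈ 8.6418e-5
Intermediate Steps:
j(y, Y) = 6 (j(y, Y) = 3*2 = 6)
n(p) = -6 (n(p) = -1*6 = -6)
n(-161)/(-69430) = -6/(-69430) = -6*(-1/69430) = 3/34715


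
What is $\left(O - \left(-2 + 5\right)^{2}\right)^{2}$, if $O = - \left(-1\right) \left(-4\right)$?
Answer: $169$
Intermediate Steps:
$O = -4$ ($O = \left(-1\right) 4 = -4$)
$\left(O - \left(-2 + 5\right)^{2}\right)^{2} = \left(-4 - \left(-2 + 5\right)^{2}\right)^{2} = \left(-4 - 3^{2}\right)^{2} = \left(-4 - 9\right)^{2} = \left(-13\right)^{2} = 169$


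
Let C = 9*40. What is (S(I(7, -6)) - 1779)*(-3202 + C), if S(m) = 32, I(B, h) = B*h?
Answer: 4964974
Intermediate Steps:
C = 360
(S(I(7, -6)) - 1779)*(-3202 + C) = (32 - 1779)*(-3202 + 360) = -1747*(-2842) = 4964974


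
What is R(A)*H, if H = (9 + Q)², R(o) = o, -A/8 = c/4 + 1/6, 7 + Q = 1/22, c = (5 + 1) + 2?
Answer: -8775/121 ≈ -72.521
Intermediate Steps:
c = 8 (c = 6 + 2 = 8)
Q = -153/22 (Q = -7 + 1/22 = -153/22 ≈ -6.9545)
A = -52/3 (A = -8*(8/4 + 1/6) = -8*(8*(¼) + 1*(⅙)) = -8*(2 + ⅙) = -8*13/6 = -52/3 ≈ -17.333)
H = 2025/484 (H = (9 - 153/22)² = (45/22)² = 2025/484 ≈ 4.1839)
R(A)*H = -52/3*2025/484 = -8775/121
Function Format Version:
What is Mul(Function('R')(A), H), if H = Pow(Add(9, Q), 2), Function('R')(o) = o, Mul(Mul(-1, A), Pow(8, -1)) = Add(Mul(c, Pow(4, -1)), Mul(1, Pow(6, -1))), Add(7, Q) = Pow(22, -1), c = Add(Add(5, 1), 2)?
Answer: Rational(-8775, 121) ≈ -72.521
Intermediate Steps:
c = 8 (c = Add(6, 2) = 8)
Q = Rational(-153, 22) (Q = Add(-7, Pow(22, -1)) = Add(-7, Rational(1, 22)) = Rational(-153, 22) ≈ -6.9545)
A = Rational(-52, 3) (A = Mul(-8, Add(Mul(8, Pow(4, -1)), Mul(1, Pow(6, -1)))) = Mul(-8, Add(Mul(8, Rational(1, 4)), Mul(1, Rational(1, 6)))) = Mul(-8, Add(2, Rational(1, 6))) = Mul(-8, Rational(13, 6)) = Rational(-52, 3) ≈ -17.333)
H = Rational(2025, 484) (H = Pow(Add(9, Rational(-153, 22)), 2) = Pow(Rational(45, 22), 2) = Rational(2025, 484) ≈ 4.1839)
Mul(Function('R')(A), H) = Mul(Rational(-52, 3), Rational(2025, 484)) = Rational(-8775, 121)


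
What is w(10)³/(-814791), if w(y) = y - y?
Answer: 0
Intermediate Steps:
w(y) = 0
w(10)³/(-814791) = 0³/(-814791) = 0*(-1/814791) = 0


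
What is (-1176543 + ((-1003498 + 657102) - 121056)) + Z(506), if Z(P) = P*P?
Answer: -1387959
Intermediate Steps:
Z(P) = P²
(-1176543 + ((-1003498 + 657102) - 121056)) + Z(506) = (-1176543 + ((-1003498 + 657102) - 121056)) + 506² = (-1176543 + (-346396 - 121056)) + 256036 = (-1176543 - 467452) + 256036 = -1643995 + 256036 = -1387959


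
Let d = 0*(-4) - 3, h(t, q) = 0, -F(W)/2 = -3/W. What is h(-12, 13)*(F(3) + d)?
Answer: 0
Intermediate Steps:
F(W) = 6/W (F(W) = -(-6)/W = 6/W)
d = -3 (d = 0 - 3 = -3)
h(-12, 13)*(F(3) + d) = 0*(6/3 - 3) = 0*(6*(1/3) - 3) = 0*(2 - 3) = 0*(-1) = 0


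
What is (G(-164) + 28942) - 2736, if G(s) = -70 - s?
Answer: 26300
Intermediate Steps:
(G(-164) + 28942) - 2736 = ((-70 - 1*(-164)) + 28942) - 2736 = ((-70 + 164) + 28942) - 2736 = (94 + 28942) - 2736 = 29036 - 2736 = 26300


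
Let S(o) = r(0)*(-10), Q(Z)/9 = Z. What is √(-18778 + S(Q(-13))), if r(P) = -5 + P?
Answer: 2*I*√4682 ≈ 136.85*I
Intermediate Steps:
Q(Z) = 9*Z
S(o) = 50 (S(o) = (-5 + 0)*(-10) = -5*(-10) = 50)
√(-18778 + S(Q(-13))) = √(-18778 + 50) = √(-18728) = 2*I*√4682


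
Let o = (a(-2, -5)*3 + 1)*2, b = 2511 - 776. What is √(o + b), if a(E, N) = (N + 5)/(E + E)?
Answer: 3*√193 ≈ 41.677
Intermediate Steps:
a(E, N) = (5 + N)/(2*E) (a(E, N) = (5 + N)/((2*E)) = (5 + N)*(1/(2*E)) = (5 + N)/(2*E))
b = 1735
o = 2 (o = (((½)*(5 - 5)/(-2))*3 + 1)*2 = (((½)*(-½)*0)*3 + 1)*2 = (0*3 + 1)*2 = (0 + 1)*2 = 1*2 = 2)
√(o + b) = √(2 + 1735) = √1737 = 3*√193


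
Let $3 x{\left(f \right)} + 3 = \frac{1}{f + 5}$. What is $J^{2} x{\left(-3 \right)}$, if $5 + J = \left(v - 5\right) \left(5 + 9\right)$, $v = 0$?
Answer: $- \frac{9375}{2} \approx -4687.5$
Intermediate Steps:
$J = -75$ ($J = -5 + \left(0 - 5\right) \left(5 + 9\right) = -5 - 70 = -75$)
$x{\left(f \right)} = -1 + \frac{1}{3 \left(5 + f\right)}$ ($x{\left(f \right)} = -1 + \frac{1}{3 \left(f + 5\right)} = -1 + \frac{1}{3 \left(5 + f\right)}$)
$J^{2} x{\left(-3 \right)} = \left(-75\right)^{2} \frac{- \frac{14}{3} - -3}{5 - 3} = 5625 \frac{- \frac{14}{3} + 3}{2} = 5625 \cdot \frac{1}{2} \left(- \frac{5}{3}\right) = 5625 \left(- \frac{5}{6}\right) = - \frac{9375}{2}$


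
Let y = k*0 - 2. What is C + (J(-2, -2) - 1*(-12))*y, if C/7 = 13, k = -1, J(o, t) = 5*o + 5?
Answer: 77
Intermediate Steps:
J(o, t) = 5 + 5*o
C = 91 (C = 7*13 = 91)
y = -2 (y = -1*0 - 2 = 0 - 2 = -2)
C + (J(-2, -2) - 1*(-12))*y = 91 + ((5 + 5*(-2)) - 1*(-12))*(-2) = 91 + ((5 - 10) + 12)*(-2) = 91 + (-5 + 12)*(-2) = 91 + 7*(-2) = 91 - 14 = 77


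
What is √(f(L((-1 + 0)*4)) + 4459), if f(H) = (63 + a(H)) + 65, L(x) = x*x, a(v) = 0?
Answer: √4587 ≈ 67.727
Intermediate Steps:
L(x) = x²
f(H) = 128 (f(H) = (63 + 0) + 65 = 63 + 65 = 128)
√(f(L((-1 + 0)*4)) + 4459) = √(128 + 4459) = √4587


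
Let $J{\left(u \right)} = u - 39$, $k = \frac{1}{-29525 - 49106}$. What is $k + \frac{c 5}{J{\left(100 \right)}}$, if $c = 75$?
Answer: $\frac{29486564}{4796491} \approx 6.1475$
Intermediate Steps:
$k = - \frac{1}{78631}$ ($k = \frac{1}{-78631} = - \frac{1}{78631} \approx -1.2718 \cdot 10^{-5}$)
$J{\left(u \right)} = -39 + u$ ($J{\left(u \right)} = u - 39 = -39 + u$)
$k + \frac{c 5}{J{\left(100 \right)}} = - \frac{1}{78631} + \frac{75 \cdot 5}{-39 + 100} = - \frac{1}{78631} + \frac{375}{61} = \frac{29486564}{4796491}$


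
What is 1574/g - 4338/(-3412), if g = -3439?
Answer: 4773947/5866934 ≈ 0.81370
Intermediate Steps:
1574/g - 4338/(-3412) = 1574/(-3439) - 4338/(-3412) = 1574*(-1/3439) - 4338*(-1/3412) = -1574/3439 + 2169/1706 = 4773947/5866934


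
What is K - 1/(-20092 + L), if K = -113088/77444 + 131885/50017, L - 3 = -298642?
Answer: 19112920803712/16244865827113 ≈ 1.1766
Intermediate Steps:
L = -298639 (L = 3 - 298642 = -298639)
K = 59965519/50967323 (K = -113088*1/77444 + 131885*(1/50017) = -1488/1019 + 131885/50017 = 59965519/50967323 ≈ 1.1765)
K - 1/(-20092 + L) = 59965519/50967323 - 1/(-20092 - 298639) = 59965519/50967323 - 1/(-318731) = 59965519/50967323 - 1*(-1/318731) = 59965519/50967323 + 1/318731 = 19112920803712/16244865827113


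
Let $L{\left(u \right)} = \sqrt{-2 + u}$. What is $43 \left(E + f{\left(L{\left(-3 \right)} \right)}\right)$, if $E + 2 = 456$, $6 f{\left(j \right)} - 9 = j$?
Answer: $\frac{39173}{2} + \frac{43 i \sqrt{5}}{6} \approx 19587.0 + 16.025 i$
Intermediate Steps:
$f{\left(j \right)} = \frac{3}{2} + \frac{j}{6}$
$E = 454$ ($E = -2 + 456 = 454$)
$43 \left(E + f{\left(L{\left(-3 \right)} \right)}\right) = 43 \left(454 + \left(\frac{3}{2} + \frac{\sqrt{-2 - 3}}{6}\right)\right) = 43 \left(454 + \left(\frac{3}{2} + \frac{\sqrt{-5}}{6}\right)\right) = 43 \left(454 + \left(\frac{3}{2} + \frac{i \sqrt{5}}{6}\right)\right) = 43 \left(\frac{911}{2} + \frac{i \sqrt{5}}{6}\right) = \frac{39173}{2} + \frac{43 i \sqrt{5}}{6}$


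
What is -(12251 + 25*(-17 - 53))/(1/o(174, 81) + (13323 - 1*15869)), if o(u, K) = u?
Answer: 1827174/443003 ≈ 4.1245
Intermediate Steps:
-(12251 + 25*(-17 - 53))/(1/o(174, 81) + (13323 - 1*15869)) = -(12251 + 25*(-17 - 53))/(1/174 + (13323 - 1*15869)) = -(12251 + 25*(-70))/(1/174 + (13323 - 15869)) = -(12251 - 1750)/(1/174 - 2546) = -10501/(-443003/174) = -10501*(-174)/443003 = -1*(-1827174/443003) = 1827174/443003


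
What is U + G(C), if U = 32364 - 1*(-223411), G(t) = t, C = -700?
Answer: 255075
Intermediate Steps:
U = 255775 (U = 32364 + 223411 = 255775)
U + G(C) = 255775 - 700 = 255075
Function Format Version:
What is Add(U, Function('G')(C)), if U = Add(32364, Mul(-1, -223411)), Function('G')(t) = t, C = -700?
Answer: 255075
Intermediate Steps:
U = 255775 (U = Add(32364, 223411) = 255775)
Add(U, Function('G')(C)) = Add(255775, -700) = 255075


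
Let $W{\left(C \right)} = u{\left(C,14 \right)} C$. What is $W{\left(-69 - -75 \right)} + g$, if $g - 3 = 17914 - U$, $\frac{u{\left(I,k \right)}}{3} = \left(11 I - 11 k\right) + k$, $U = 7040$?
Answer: $9545$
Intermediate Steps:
$u{\left(I,k \right)} = - 30 k + 33 I$ ($u{\left(I,k \right)} = 3 \left(\left(11 I - 11 k\right) + k\right) = 3 \left(\left(- 11 k + 11 I\right) + k\right) = 3 \left(- 10 k + 11 I\right) = - 30 k + 33 I$)
$g = 10877$ ($g = 3 + \left(17914 - 7040\right) = 3 + 10874 = 10877$)
$W{\left(C \right)} = C \left(-420 + 33 C\right)$ ($W{\left(C \right)} = \left(\left(-30\right) 14 + 33 C\right) C = \left(-420 + 33 C\right) C = C \left(-420 + 33 C\right)$)
$W{\left(-69 - -75 \right)} + g = 3 \left(-69 - -75\right) \left(-140 + 11 \left(-69 - -75\right)\right) + 10877 = 3 \left(-69 + 75\right) \left(-140 + 11 \left(-69 + 75\right)\right) + 10877 = 3 \cdot 6 \left(-140 + 11 \cdot 6\right) + 10877 = 3 \cdot 6 \left(-140 + 66\right) + 10877 = 3 \cdot 6 \left(-74\right) + 10877 = -1332 + 10877 = 9545$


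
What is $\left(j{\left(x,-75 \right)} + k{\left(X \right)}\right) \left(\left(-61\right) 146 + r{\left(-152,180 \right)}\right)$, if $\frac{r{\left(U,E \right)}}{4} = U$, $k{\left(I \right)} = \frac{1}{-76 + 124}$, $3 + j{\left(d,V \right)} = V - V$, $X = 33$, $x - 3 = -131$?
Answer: $\frac{680251}{24} \approx 28344.0$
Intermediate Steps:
$x = -128$ ($x = 3 - 131 = -128$)
$j{\left(d,V \right)} = -3$ ($j{\left(d,V \right)} = -3 + \left(V - V\right) = -3 + 0 = -3$)
$k{\left(I \right)} = \frac{1}{48}$
$r{\left(U,E \right)} = 4 U$
$\left(j{\left(x,-75 \right)} + k{\left(X \right)}\right) \left(\left(-61\right) 146 + r{\left(-152,180 \right)}\right) = \left(-3 + \frac{1}{48}\right) \left(\left(-61\right) 146 + 4 \left(-152\right)\right) = - \frac{143 \left(-8906 - 608\right)}{48} = \left(- \frac{143}{48}\right) \left(-9514\right) = \frac{680251}{24}$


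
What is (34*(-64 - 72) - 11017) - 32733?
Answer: -48374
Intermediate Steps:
(34*(-64 - 72) - 11017) - 32733 = (34*(-136) - 11017) - 32733 = (-4624 - 11017) - 32733 = -15641 - 32733 = -48374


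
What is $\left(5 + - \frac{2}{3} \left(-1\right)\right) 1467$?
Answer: $8313$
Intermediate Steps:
$\left(5 + - \frac{2}{3} \left(-1\right)\right) 1467 = \left(5 + \left(-2\right) \frac{1}{3} \left(-1\right)\right) 1467 = \left(5 - - \frac{2}{3}\right) 1467 = \left(5 + \frac{2}{3}\right) 1467 = \frac{17}{3} \cdot 1467 = 8313$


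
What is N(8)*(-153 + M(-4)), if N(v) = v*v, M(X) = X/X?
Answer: -9728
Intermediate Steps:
M(X) = 1
N(v) = v**2
N(8)*(-153 + M(-4)) = 8**2*(-153 + 1) = 64*(-152) = -9728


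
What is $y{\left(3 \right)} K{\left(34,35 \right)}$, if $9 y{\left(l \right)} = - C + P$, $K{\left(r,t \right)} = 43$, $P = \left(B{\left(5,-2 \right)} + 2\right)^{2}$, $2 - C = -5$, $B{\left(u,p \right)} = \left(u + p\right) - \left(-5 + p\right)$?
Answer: $\frac{5891}{9} \approx 654.56$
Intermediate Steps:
$B{\left(u,p \right)} = 5 + u$ ($B{\left(u,p \right)} = \left(p + u\right) - \left(-5 + p\right) = 5 + u$)
$C = 7$ ($C = 2 - -5 = 2 + 5 = 7$)
$P = 144$ ($P = \left(\left(5 + 5\right) + 2\right)^{2} = \left(10 + 2\right)^{2} = 12^{2} = 144$)
$y{\left(l \right)} = \frac{137}{9}$ ($y{\left(l \right)} = \frac{\left(-1\right) 7 + 144}{9} = \frac{-7 + 144}{9} = \frac{1}{9} \cdot 137 = \frac{137}{9}$)
$y{\left(3 \right)} K{\left(34,35 \right)} = \frac{137}{9} \cdot 43 = \frac{5891}{9}$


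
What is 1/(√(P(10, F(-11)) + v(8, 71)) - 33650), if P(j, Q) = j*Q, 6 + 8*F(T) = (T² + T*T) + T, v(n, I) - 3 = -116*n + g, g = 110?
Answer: -26920/905858427 - 2*I*√2135/4529292135 ≈ -2.9718e-5 - 2.0403e-8*I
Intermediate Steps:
v(n, I) = 113 - 116*n (v(n, I) = 3 + (-116*n + 110) = 3 + (110 - 116*n) = 113 - 116*n)
F(T) = -¾ + T²/4 + T/8 (F(T) = -¾ + ((T² + T*T) + T)/8 = -¾ + ((T² + T²) + T)/8 = -¾ + (2*T² + T)/8 = -¾ + (T + 2*T²)/8 = -¾ + (T²/4 + T/8) = -¾ + T²/4 + T/8)
P(j, Q) = Q*j
1/(√(P(10, F(-11)) + v(8, 71)) - 33650) = 1/(√((-¾ + (¼)*(-11)² + (⅛)*(-11))*10 + (113 - 116*8)) - 33650) = 1/(√((-¾ + (¼)*121 - 11/8)*10 + (113 - 928)) - 33650) = 1/(√((-¾ + 121/4 - 11/8)*10 - 815) - 33650) = 1/(√((225/8)*10 - 815) - 33650) = 1/(√(1125/4 - 815) - 33650) = 1/(√(-2135/4) - 33650) = 1/(I*√2135/2 - 33650) = 1/(-33650 + I*√2135/2)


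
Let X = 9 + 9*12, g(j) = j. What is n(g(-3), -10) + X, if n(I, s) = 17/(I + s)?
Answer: 1504/13 ≈ 115.69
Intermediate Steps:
X = 117 (X = 9 + 108 = 117)
n(g(-3), -10) + X = 17/(-3 - 10) + 117 = 17/(-13) + 117 = 17*(-1/13) + 117 = -17/13 + 117 = 1504/13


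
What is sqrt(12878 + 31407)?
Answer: sqrt(44285) ≈ 210.44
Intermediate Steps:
sqrt(12878 + 31407) = sqrt(44285)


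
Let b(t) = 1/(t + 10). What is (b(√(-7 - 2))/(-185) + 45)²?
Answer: 823401982216/406627225 + 1088898*I/81325445 ≈ 2025.0 + 0.013389*I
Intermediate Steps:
b(t) = 1/(10 + t)
(b(√(-7 - 2))/(-185) + 45)² = (1/((10 + √(-7 - 2))*(-185)) + 45)² = (-1/185/(10 + √(-9)) + 45)² = (-1/185/(10 + 3*I) + 45)² = (((10 - 3*I)/109)*(-1/185) + 45)² = (-(10 - 3*I)/20165 + 45)² = (45 - (10 - 3*I)/20165)²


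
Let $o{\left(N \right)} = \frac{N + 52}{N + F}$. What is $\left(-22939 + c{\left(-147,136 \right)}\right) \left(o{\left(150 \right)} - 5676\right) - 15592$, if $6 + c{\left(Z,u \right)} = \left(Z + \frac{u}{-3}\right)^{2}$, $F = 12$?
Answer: $- \frac{58122790288}{729} \approx -7.9729 \cdot 10^{7}$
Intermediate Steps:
$o{\left(N \right)} = \frac{52 + N}{12 + N}$ ($o{\left(N \right)} = \frac{N + 52}{N + 12} = \frac{52 + N}{12 + N}$)
$c{\left(Z,u \right)} = -6 + \left(Z - \frac{u}{3}\right)^{2}$ ($c{\left(Z,u \right)} = -6 + \left(Z + \frac{u}{-3}\right)^{2} = -6 + \left(Z + u \left(- \frac{1}{3}\right)\right)^{2} = -6 + \left(Z - \frac{u}{3}\right)^{2}$)
$\left(-22939 + c{\left(-147,136 \right)}\right) \left(o{\left(150 \right)} - 5676\right) - 15592 = \left(-22939 - \left(6 - \frac{\left(\left(-1\right) 136 + 3 \left(-147\right)\right)^{2}}{9}\right)\right) \left(\frac{52 + 150}{12 + 150} - 5676\right) - 15592 = \left(-22939 - \left(6 - \frac{\left(-136 - 441\right)^{2}}{9}\right)\right) \left(\frac{1}{162} \cdot 202 - 5676\right) - 15592 = \left(-22939 - \left(6 - \frac{\left(-577\right)^{2}}{9}\right)\right) \left(\frac{1}{162} \cdot 202 - 5676\right) - 15592 = \left(-22939 + \left(-6 + \frac{1}{9} \cdot 332929\right)\right) \left(\frac{101}{81} - 5676\right) - 15592 = \left(-22939 + \left(-6 + \frac{332929}{9}\right)\right) \left(- \frac{459655}{81}\right) - 15592 = \left(-22939 + \frac{332875}{9}\right) \left(- \frac{459655}{81}\right) - 15592 = \frac{126424}{9} \left(- \frac{459655}{81}\right) - 15592 = - \frac{58111423720}{729} - 15592 = - \frac{58122790288}{729}$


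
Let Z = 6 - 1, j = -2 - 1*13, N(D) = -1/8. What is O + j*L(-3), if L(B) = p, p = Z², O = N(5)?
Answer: -3001/8 ≈ -375.13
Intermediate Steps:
N(D) = -⅛ (N(D) = -1*⅛ = -⅛)
O = -⅛ ≈ -0.12500
j = -15 (j = -2 - 13 = -15)
Z = 5
p = 25 (p = 5² = 25)
L(B) = 25
O + j*L(-3) = -⅛ - 15*25 = -⅛ - 375 = -3001/8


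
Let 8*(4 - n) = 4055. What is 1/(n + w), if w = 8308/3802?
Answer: -15208/7614491 ≈ -0.0019972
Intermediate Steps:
n = -4023/8 (n = 4 - ⅛*4055 = 4 - 4055/8 = -4023/8 ≈ -502.88)
w = 4154/1901 (w = 8308*(1/3802) = 4154/1901 ≈ 2.1852)
1/(n + w) = 1/(-4023/8 + 4154/1901) = 1/(-7614491/15208) = -15208/7614491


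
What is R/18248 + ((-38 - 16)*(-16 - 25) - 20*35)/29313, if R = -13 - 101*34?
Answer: -73414439/534903624 ≈ -0.13725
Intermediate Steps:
R = -3447 (R = -13 - 3434 = -3447)
R/18248 + ((-38 - 16)*(-16 - 25) - 20*35)/29313 = -3447/18248 + ((-38 - 16)*(-16 - 25) - 20*35)/29313 = -3447*1/18248 + (-54*(-41) - 700)*(1/29313) = -3447/18248 + (2214 - 700)*(1/29313) = -3447/18248 + 1514*(1/29313) = -3447/18248 + 1514/29313 = -73414439/534903624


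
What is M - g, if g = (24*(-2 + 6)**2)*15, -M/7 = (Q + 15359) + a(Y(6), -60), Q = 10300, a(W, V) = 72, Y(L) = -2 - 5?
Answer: -185877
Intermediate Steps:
Y(L) = -7
M = -180117 (M = -7*((10300 + 15359) + 72) = -7*(25659 + 72) = -7*25731 = -180117)
g = 5760 (g = (24*4**2)*15 = (24*16)*15 = 384*15 = 5760)
M - g = -180117 - 1*5760 = -180117 - 5760 = -185877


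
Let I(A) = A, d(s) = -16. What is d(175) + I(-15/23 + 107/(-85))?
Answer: -35016/1955 ≈ -17.911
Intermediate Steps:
d(175) + I(-15/23 + 107/(-85)) = -16 + (-15/23 + 107/(-85)) = -16 + (-15*1/23 + 107*(-1/85)) = -16 + (-15/23 - 107/85) = -16 - 3736/1955 = -35016/1955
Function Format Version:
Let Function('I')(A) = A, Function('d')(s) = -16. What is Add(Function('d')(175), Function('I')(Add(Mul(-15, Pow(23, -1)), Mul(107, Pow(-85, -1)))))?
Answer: Rational(-35016, 1955) ≈ -17.911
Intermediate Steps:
Add(Function('d')(175), Function('I')(Add(Mul(-15, Pow(23, -1)), Mul(107, Pow(-85, -1))))) = Add(-16, Add(Mul(-15, Pow(23, -1)), Mul(107, Pow(-85, -1)))) = Add(-16, Add(Mul(-15, Rational(1, 23)), Mul(107, Rational(-1, 85)))) = Add(-16, Add(Rational(-15, 23), Rational(-107, 85))) = Add(-16, Rational(-3736, 1955)) = Rational(-35016, 1955)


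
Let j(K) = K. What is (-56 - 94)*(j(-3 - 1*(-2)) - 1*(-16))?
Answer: -2250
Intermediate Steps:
(-56 - 94)*(j(-3 - 1*(-2)) - 1*(-16)) = (-56 - 94)*((-3 - 1*(-2)) - 1*(-16)) = -150*((-3 + 2) + 16) = -150*(-1 + 16) = -150*15 = -2250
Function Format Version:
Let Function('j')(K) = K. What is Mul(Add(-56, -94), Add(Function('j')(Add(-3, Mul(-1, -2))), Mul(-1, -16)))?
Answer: -2250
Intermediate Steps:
Mul(Add(-56, -94), Add(Function('j')(Add(-3, Mul(-1, -2))), Mul(-1, -16))) = Mul(Add(-56, -94), Add(Add(-3, Mul(-1, -2)), Mul(-1, -16))) = Mul(-150, Add(Add(-3, 2), 16)) = Mul(-150, Add(-1, 16)) = Mul(-150, 15) = -2250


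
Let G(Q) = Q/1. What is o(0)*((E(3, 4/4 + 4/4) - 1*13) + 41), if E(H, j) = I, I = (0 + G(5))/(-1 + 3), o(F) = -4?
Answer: -122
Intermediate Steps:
G(Q) = Q (G(Q) = Q*1 = Q)
I = 5/2 (I = (0 + 5)/(-1 + 3) = 5/2 ≈ 2.5000)
E(H, j) = 5/2
o(0)*((E(3, 4/4 + 4/4) - 1*13) + 41) = -4*((5/2 - 1*13) + 41) = -4*((5/2 - 13) + 41) = -4*(-21/2 + 41) = -4*61/2 = -122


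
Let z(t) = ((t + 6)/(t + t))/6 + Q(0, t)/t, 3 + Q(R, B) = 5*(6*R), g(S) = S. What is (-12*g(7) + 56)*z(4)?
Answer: 91/6 ≈ 15.167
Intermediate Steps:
Q(R, B) = -3 + 30*R (Q(R, B) = -3 + 5*(6*R) = -3 + 30*R)
z(t) = -3/t + (6 + t)/(12*t) (z(t) = ((t + 6)/(t + t))/6 + (-3 + 30*0)/t = ((6 + t)/((2*t)))*(⅙) + (-3 + 0)/t = ((6 + t)*(1/(2*t)))*(⅙) - 3/t = ((6 + t)/(2*t))*(⅙) - 3/t = (6 + t)/(12*t) - 3/t = -3/t + (6 + t)/(12*t))
(-12*g(7) + 56)*z(4) = (-12*7 + 56)*((1/12)*(-30 + 4)/4) = (-84 + 56)*((1/12)*(¼)*(-26)) = -28*(-13/24) = 91/6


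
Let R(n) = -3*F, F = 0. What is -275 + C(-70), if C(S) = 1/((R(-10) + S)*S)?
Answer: -1347499/4900 ≈ -275.00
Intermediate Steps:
R(n) = 0 (R(n) = -3*0 = 0)
C(S) = S⁻² (C(S) = 1/((0 + S)*S) = 1/(S*S) = S⁻²)
-275 + C(-70) = -275 + (-70)⁻² = -275 + 1/4900 = -1347499/4900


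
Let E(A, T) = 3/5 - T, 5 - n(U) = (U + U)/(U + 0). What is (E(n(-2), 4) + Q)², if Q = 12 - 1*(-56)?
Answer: 104329/25 ≈ 4173.2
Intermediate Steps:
n(U) = 3 (n(U) = 5 - (U + U)/(U + 0) = 5 - 2*U/U = 5 - 1*2 = 5 - 2 = 3)
Q = 68 (Q = 12 + 56 = 68)
E(A, T) = ⅗ - T (E(A, T) = 3*(⅕) - T = ⅗ - T)
(E(n(-2), 4) + Q)² = ((⅗ - 1*4) + 68)² = ((⅗ - 4) + 68)² = (-17/5 + 68)² = (323/5)² = 104329/25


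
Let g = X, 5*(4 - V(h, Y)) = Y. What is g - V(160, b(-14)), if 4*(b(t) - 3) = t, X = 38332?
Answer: 383279/10 ≈ 38328.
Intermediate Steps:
b(t) = 3 + t/4
V(h, Y) = 4 - Y/5
g = 38332
g - V(160, b(-14)) = 38332 - (4 - (3 + (1/4)*(-14))/5) = 38332 - (4 - (3 - 7/2)/5) = 38332 - (4 - 1/5*(-1/2)) = 38332 - (4 + 1/10) = 38332 - 1*41/10 = 38332 - 41/10 = 383279/10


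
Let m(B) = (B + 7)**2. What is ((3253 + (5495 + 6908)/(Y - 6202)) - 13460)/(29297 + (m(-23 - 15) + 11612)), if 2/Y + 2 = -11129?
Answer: -704772831841/2890473007680 ≈ -0.24383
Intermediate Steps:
Y = -2/11131 (Y = 2/(-2 - 11129) = 2/(-11131) = 2*(-1/11131) = -2/11131 ≈ -0.00017968)
m(B) = (7 + B)**2
((3253 + (5495 + 6908)/(Y - 6202)) - 13460)/(29297 + (m(-23 - 15) + 11612)) = ((3253 + (5495 + 6908)/(-2/11131 - 6202)) - 13460)/(29297 + ((7 + (-23 - 15))**2 + 11612)) = ((3253 + 12403/(-69034464/11131)) - 13460)/(29297 + ((7 - 38)**2 + 11612)) = ((3253 + 12403*(-11131/69034464)) - 13460)/(29297 + ((-31)**2 + 11612)) = ((3253 - 138057793/69034464) - 13460)/(29297 + (961 + 11612)) = (224431053599/69034464 - 13460)/(29297 + 12573) = -704772831841/69034464/41870 = -704772831841/69034464*1/41870 = -704772831841/2890473007680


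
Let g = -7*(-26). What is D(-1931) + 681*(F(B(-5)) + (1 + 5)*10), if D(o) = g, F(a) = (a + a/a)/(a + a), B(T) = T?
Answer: 206572/5 ≈ 41314.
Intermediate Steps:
g = 182
F(a) = (1 + a)/(2*a) (F(a) = (a + 1)/((2*a)) = (1 + a)*(1/(2*a)) = (1 + a)/(2*a))
D(o) = 182
D(-1931) + 681*(F(B(-5)) + (1 + 5)*10) = 182 + 681*((½)*(1 - 5)/(-5) + (1 + 5)*10) = 182 + 681*((½)*(-⅕)*(-4) + 6*10) = 182 + 681*(⅖ + 60) = 182 + 681*(302/5) = 182 + 205662/5 = 206572/5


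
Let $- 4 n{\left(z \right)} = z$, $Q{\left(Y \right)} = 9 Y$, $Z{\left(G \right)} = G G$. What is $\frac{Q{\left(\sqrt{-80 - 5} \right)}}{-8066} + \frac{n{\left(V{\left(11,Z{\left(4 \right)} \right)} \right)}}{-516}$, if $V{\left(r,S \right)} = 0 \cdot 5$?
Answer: $- \frac{9 i \sqrt{85}}{8066} \approx - 0.010287 i$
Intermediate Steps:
$Z{\left(G \right)} = G^{2}$
$V{\left(r,S \right)} = 0$
$n{\left(z \right)} = - \frac{z}{4}$
$\frac{Q{\left(\sqrt{-80 - 5} \right)}}{-8066} + \frac{n{\left(V{\left(11,Z{\left(4 \right)} \right)} \right)}}{-516} = \frac{9 \sqrt{-80 - 5}}{-8066} + \frac{\left(- \frac{1}{4}\right) 0}{-516} = 9 \sqrt{-85} \left(- \frac{1}{8066}\right) + 0 \left(- \frac{1}{516}\right) = 9 i \sqrt{85} \left(- \frac{1}{8066}\right) + 0 = - \frac{9 i \sqrt{85}}{8066} + 0 = - \frac{9 i \sqrt{85}}{8066}$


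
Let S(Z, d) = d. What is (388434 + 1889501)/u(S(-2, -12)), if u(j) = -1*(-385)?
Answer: 41417/7 ≈ 5916.7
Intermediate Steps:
u(j) = 385
(388434 + 1889501)/u(S(-2, -12)) = (388434 + 1889501)/385 = 2277935*(1/385) = 41417/7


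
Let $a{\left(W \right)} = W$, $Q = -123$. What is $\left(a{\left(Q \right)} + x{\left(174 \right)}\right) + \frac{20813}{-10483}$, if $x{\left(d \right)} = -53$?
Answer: $- \frac{1865821}{10483} \approx -177.99$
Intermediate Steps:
$\left(a{\left(Q \right)} + x{\left(174 \right)}\right) + \frac{20813}{-10483} = \left(-123 - 53\right) + \frac{20813}{-10483} = -176 + 20813 \left(- \frac{1}{10483}\right) = -176 - \frac{20813}{10483} = - \frac{1865821}{10483}$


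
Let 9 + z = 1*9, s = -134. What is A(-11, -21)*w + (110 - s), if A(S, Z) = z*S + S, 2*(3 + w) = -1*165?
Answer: 2369/2 ≈ 1184.5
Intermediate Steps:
z = 0 (z = -9 + 1*9 = -9 + 9 = 0)
w = -171/2 (w = -3 + (-1*165)/2 = -3 + (½)*(-165) = -3 - 165/2 = -171/2 ≈ -85.500)
A(S, Z) = S (A(S, Z) = 0*S + S = 0 + S = S)
A(-11, -21)*w + (110 - s) = -11*(-171/2) + (110 - 1*(-134)) = 1881/2 + (110 + 134) = 1881/2 + 244 = 2369/2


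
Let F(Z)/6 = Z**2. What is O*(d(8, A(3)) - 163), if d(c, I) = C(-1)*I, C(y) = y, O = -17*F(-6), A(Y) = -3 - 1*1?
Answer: 583848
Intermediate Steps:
A(Y) = -4 (A(Y) = -3 - 1 = -4)
F(Z) = 6*Z**2
O = -3672 (O = -102*(-6)**2 = -102*36 = -17*216 = -3672)
d(c, I) = -I
O*(d(8, A(3)) - 163) = -3672*(-1*(-4) - 163) = -3672*(4 - 163) = -3672*(-159) = 583848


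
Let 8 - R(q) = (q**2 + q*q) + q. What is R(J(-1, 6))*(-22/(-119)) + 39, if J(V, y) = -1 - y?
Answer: 2815/119 ≈ 23.655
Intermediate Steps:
R(q) = 8 - q - 2*q**2 (R(q) = 8 - ((q**2 + q*q) + q) = 8 - ((q**2 + q**2) + q) = 8 - (2*q**2 + q) = 8 - (q + 2*q**2) = 8 + (-q - 2*q**2) = 8 - q - 2*q**2)
R(J(-1, 6))*(-22/(-119)) + 39 = (8 - (-1 - 1*6) - 2*(-1 - 1*6)**2)*(-22/(-119)) + 39 = (8 - (-1 - 6) - 2*(-1 - 6)**2)*(-22*(-1/119)) + 39 = (8 - 1*(-7) - 2*(-7)**2)*(22/119) + 39 = (8 + 7 - 2*49)*(22/119) + 39 = (8 + 7 - 98)*(22/119) + 39 = -83*22/119 + 39 = -1826/119 + 39 = 2815/119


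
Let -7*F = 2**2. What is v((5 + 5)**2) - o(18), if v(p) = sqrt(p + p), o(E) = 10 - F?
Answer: -74/7 + 10*sqrt(2) ≈ 3.5707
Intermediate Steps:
F = -4/7 (F = -1/7*2**2 = -1/7*4 = -4/7 ≈ -0.57143)
o(E) = 74/7 (o(E) = 10 - 1*(-4/7) = 10 + 4/7 = 74/7)
v(p) = sqrt(2)*sqrt(p) (v(p) = sqrt(2*p) = sqrt(2)*sqrt(p))
v((5 + 5)**2) - o(18) = sqrt(2)*sqrt((5 + 5)**2) - 1*74/7 = sqrt(2)*sqrt(10**2) - 74/7 = sqrt(2)*sqrt(100) - 74/7 = sqrt(2)*10 - 74/7 = 10*sqrt(2) - 74/7 = -74/7 + 10*sqrt(2)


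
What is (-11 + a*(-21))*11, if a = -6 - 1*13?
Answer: 4268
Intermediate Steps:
a = -19 (a = -6 - 13 = -19)
(-11 + a*(-21))*11 = (-11 - 19*(-21))*11 = (-11 + 399)*11 = 388*11 = 4268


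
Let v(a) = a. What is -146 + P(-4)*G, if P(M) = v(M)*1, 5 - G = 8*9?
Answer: 122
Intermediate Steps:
G = -67 (G = 5 - 8*9 = 5 - 1*72 = 5 - 72 = -67)
P(M) = M (P(M) = M*1 = M)
-146 + P(-4)*G = -146 - 4*(-67) = -146 + 268 = 122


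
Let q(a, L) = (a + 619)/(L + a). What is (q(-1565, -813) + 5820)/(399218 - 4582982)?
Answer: -6920453/4974495396 ≈ -0.0013912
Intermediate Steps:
q(a, L) = (619 + a)/(L + a)
(q(-1565, -813) + 5820)/(399218 - 4582982) = ((619 - 1565)/(-813 - 1565) + 5820)/(399218 - 4582982) = (-946/(-2378) + 5820)/(-4183764) = (-1/2378*(-946) + 5820)*(-1/4183764) = (473/1189 + 5820)*(-1/4183764) = (6920453/1189)*(-1/4183764) = -6920453/4974495396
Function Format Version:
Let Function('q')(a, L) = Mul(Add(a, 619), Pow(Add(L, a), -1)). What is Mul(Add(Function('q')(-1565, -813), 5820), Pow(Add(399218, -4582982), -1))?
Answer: Rational(-6920453, 4974495396) ≈ -0.0013912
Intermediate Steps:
Function('q')(a, L) = Mul(Pow(Add(L, a), -1), Add(619, a)) (Function('q')(a, L) = Mul(Add(619, a), Pow(Add(L, a), -1)) = Mul(Pow(Add(L, a), -1), Add(619, a)))
Mul(Add(Function('q')(-1565, -813), 5820), Pow(Add(399218, -4582982), -1)) = Mul(Add(Mul(Pow(Add(-813, -1565), -1), Add(619, -1565)), 5820), Pow(Add(399218, -4582982), -1)) = Mul(Add(Mul(Pow(-2378, -1), -946), 5820), Pow(-4183764, -1)) = Mul(Add(Mul(Rational(-1, 2378), -946), 5820), Rational(-1, 4183764)) = Mul(Add(Rational(473, 1189), 5820), Rational(-1, 4183764)) = Mul(Rational(6920453, 1189), Rational(-1, 4183764)) = Rational(-6920453, 4974495396)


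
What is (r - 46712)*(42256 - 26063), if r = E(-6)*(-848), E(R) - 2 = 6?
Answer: -866260728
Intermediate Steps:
E(R) = 8 (E(R) = 2 + 6 = 8)
r = -6784 (r = 8*(-848) = -6784)
(r - 46712)*(42256 - 26063) = (-6784 - 46712)*(42256 - 26063) = -53496*16193 = -866260728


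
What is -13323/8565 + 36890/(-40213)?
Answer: -283906883/114808115 ≈ -2.4729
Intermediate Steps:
-13323/8565 + 36890/(-40213) = -13323*1/8565 + 36890*(-1/40213) = -4441/2855 - 36890/40213 = -283906883/114808115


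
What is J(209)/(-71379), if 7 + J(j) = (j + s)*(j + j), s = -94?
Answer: -16021/23793 ≈ -0.67335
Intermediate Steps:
J(j) = -7 + 2*j*(-94 + j) (J(j) = -7 + (j - 94)*(j + j) = -7 + (-94 + j)*(2*j) = -7 + 2*j*(-94 + j))
J(209)/(-71379) = (-7 - 188*209 + 2*209²)/(-71379) = (-7 - 39292 + 2*43681)*(-1/71379) = (-7 - 39292 + 87362)*(-1/71379) = 48063*(-1/71379) = -16021/23793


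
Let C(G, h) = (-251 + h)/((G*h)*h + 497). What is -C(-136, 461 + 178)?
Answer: 388/55531159 ≈ 6.9871e-6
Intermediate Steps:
C(G, h) = (-251 + h)/(497 + G*h²) (C(G, h) = (-251 + h)/(G*h² + 497) = (-251 + h)/(497 + G*h²))
-C(-136, 461 + 178) = -(-251 + (461 + 178))/(497 - 136*(461 + 178)²) = -(-251 + 639)/(497 - 136*639²) = -388/(497 - 136*408321) = -388/(497 - 55531656) = -388/(-55531159) = -(-1)*388/55531159 = -1*(-388/55531159) = 388/55531159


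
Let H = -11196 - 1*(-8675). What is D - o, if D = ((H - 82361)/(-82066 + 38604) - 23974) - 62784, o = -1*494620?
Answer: 8863291563/21731 ≈ 4.0786e+5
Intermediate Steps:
H = -2521 (H = -11196 + 8675 = -2521)
o = -494620
D = -1885295657/21731 (D = ((-2521 - 82361)/(-82066 + 38604) - 23974) - 62784 = (-84882/(-43462) - 23974) - 62784 = (-84882*(-1/43462) - 23974) - 62784 = (42441/21731 - 23974) - 62784 = -520936553/21731 - 62784 = -1885295657/21731 ≈ -86756.)
D - o = -1885295657/21731 - 1*(-494620) = -1885295657/21731 + 494620 = 8863291563/21731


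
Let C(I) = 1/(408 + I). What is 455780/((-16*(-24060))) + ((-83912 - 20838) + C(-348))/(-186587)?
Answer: 31341794111/17957132880 ≈ 1.7454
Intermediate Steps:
455780/((-16*(-24060))) + ((-83912 - 20838) + C(-348))/(-186587) = 455780/((-16*(-24060))) + ((-83912 - 20838) + 1/(408 - 348))/(-186587) = 455780/384960 + (-104750 + 1/60)*(-1/186587) = 455780*(1/384960) + (-104750 + 1/60)*(-1/186587) = 22789/19248 - 6284999/60*(-1/186587) = 22789/19248 + 6284999/11195220 = 31341794111/17957132880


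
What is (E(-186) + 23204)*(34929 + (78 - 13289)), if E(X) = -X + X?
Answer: 503944472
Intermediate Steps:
E(X) = 0
(E(-186) + 23204)*(34929 + (78 - 13289)) = (0 + 23204)*(34929 + (78 - 13289)) = 23204*(34929 - 13211) = 23204*21718 = 503944472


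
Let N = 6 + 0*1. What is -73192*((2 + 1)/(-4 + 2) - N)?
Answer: 548940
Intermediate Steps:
N = 6 (N = 6 + 0 = 6)
-73192*((2 + 1)/(-4 + 2) - N) = -73192*((2 + 1)/(-4 + 2) - 1*6) = -73192*(3/(-2) - 6) = -73192*(3*(-½) - 6) = -73192*(-3/2 - 6) = -73192*(-15/2) = 548940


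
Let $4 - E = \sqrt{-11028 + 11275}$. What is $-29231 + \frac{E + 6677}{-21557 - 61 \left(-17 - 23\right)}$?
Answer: $- \frac{558815708}{19117} + \frac{\sqrt{247}}{19117} \approx -29231.0$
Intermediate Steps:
$E = 4 - \sqrt{247}$ ($E = 4 - \sqrt{-11028 + 11275} = 4 - \sqrt{247} \approx -11.716$)
$-29231 + \frac{E + 6677}{-21557 - 61 \left(-17 - 23\right)} = -29231 + \frac{\left(4 - \sqrt{247}\right) + 6677}{-21557 - 61 \left(-17 - 23\right)} = -29231 + \frac{6681 - \sqrt{247}}{-21557 - -2440} = -29231 + \frac{6681 - \sqrt{247}}{-21557 + 2440} = -29231 + \frac{6681 - \sqrt{247}}{-19117} = -29231 + \left(6681 - \sqrt{247}\right) \left(- \frac{1}{19117}\right) = -29231 - \left(\frac{6681}{19117} - \frac{\sqrt{247}}{19117}\right) = - \frac{558815708}{19117} + \frac{\sqrt{247}}{19117}$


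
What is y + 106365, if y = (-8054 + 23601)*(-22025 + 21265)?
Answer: -11709355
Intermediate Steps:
y = -11815720 (y = 15547*(-760) = -11815720)
y + 106365 = -11815720 + 106365 = -11709355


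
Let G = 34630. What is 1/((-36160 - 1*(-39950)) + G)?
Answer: 1/38420 ≈ 2.6028e-5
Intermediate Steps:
1/((-36160 - 1*(-39950)) + G) = 1/((-36160 - 1*(-39950)) + 34630) = 1/((-36160 + 39950) + 34630) = 1/(3790 + 34630) = 1/38420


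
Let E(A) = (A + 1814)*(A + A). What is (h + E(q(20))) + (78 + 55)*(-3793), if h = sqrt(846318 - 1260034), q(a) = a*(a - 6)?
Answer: 668171 + 2*I*sqrt(103429) ≈ 6.6817e+5 + 643.21*I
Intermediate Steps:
q(a) = a*(-6 + a)
E(A) = 2*A*(1814 + A) (E(A) = (1814 + A)*(2*A) = 2*A*(1814 + A))
h = 2*I*sqrt(103429) (h = sqrt(-413716) = 2*I*sqrt(103429) ≈ 643.21*I)
(h + E(q(20))) + (78 + 55)*(-3793) = (2*I*sqrt(103429) + 2*(20*(-6 + 20))*(1814 + 20*(-6 + 20))) + (78 + 55)*(-3793) = (2*I*sqrt(103429) + 2*(20*14)*(1814 + 20*14)) + 133*(-3793) = (2*I*sqrt(103429) + 2*280*(1814 + 280)) - 504469 = (2*I*sqrt(103429) + 2*280*2094) - 504469 = (2*I*sqrt(103429) + 1172640) - 504469 = (1172640 + 2*I*sqrt(103429)) - 504469 = 668171 + 2*I*sqrt(103429)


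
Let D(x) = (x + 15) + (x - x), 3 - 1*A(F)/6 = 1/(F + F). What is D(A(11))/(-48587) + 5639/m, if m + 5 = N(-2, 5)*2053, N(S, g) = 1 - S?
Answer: 3011587583/3289048378 ≈ 0.91564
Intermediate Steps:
A(F) = 18 - 3/F (A(F) = 18 - 6/(F + F) = 18 - 6*1/(2*F) = 18 - 3/F)
D(x) = 15 + x (D(x) = (15 + x) + 0 = 15 + x)
m = 6154 (m = -5 + (1 - 1*(-2))*2053 = -5 + (1 + 2)*2053 = -5 + 3*2053 = -5 + 6159 = 6154)
D(A(11))/(-48587) + 5639/m = (15 + (18 - 3/11))/(-48587) + 5639/6154 = (15 + (18 - 3*1/11))*(-1/48587) + 5639*(1/6154) = (15 + (18 - 3/11))*(-1/48587) + 5639/6154 = (15 + 195/11)*(-1/48587) + 5639/6154 = (360/11)*(-1/48587) + 5639/6154 = -360/534457 + 5639/6154 = 3011587583/3289048378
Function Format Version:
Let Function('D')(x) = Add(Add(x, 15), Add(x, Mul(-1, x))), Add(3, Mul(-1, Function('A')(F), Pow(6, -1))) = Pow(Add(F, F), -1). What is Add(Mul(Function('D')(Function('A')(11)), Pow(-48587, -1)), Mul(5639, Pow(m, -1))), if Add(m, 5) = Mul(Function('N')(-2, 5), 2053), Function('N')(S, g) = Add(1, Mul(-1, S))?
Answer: Rational(3011587583, 3289048378) ≈ 0.91564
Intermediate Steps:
Function('A')(F) = Add(18, Mul(-3, Pow(F, -1))) (Function('A')(F) = Add(18, Mul(-6, Pow(Add(F, F), -1))) = Add(18, Mul(-6, Pow(Mul(2, F), -1))) = Add(18, Mul(-6, Mul(Rational(1, 2), Pow(F, -1)))) = Add(18, Mul(-3, Pow(F, -1))))
Function('D')(x) = Add(15, x) (Function('D')(x) = Add(Add(15, x), 0) = Add(15, x))
m = 6154 (m = Add(-5, Mul(Add(1, Mul(-1, -2)), 2053)) = Add(-5, Mul(Add(1, 2), 2053)) = Add(-5, Mul(3, 2053)) = Add(-5, 6159) = 6154)
Add(Mul(Function('D')(Function('A')(11)), Pow(-48587, -1)), Mul(5639, Pow(m, -1))) = Add(Mul(Add(15, Add(18, Mul(-3, Pow(11, -1)))), Pow(-48587, -1)), Mul(5639, Pow(6154, -1))) = Add(Mul(Add(15, Add(18, Mul(-3, Rational(1, 11)))), Rational(-1, 48587)), Mul(5639, Rational(1, 6154))) = Add(Mul(Add(15, Add(18, Rational(-3, 11))), Rational(-1, 48587)), Rational(5639, 6154)) = Add(Mul(Add(15, Rational(195, 11)), Rational(-1, 48587)), Rational(5639, 6154)) = Add(Mul(Rational(360, 11), Rational(-1, 48587)), Rational(5639, 6154)) = Add(Rational(-360, 534457), Rational(5639, 6154)) = Rational(3011587583, 3289048378)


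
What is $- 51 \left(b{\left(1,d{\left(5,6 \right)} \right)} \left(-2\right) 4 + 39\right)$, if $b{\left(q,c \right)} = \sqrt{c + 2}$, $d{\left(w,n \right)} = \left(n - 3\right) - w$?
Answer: $-1989$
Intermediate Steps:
$d{\left(w,n \right)} = -3 + n - w$ ($d{\left(w,n \right)} = \left(-3 + n\right) - w = -3 + n - w$)
$b{\left(q,c \right)} = \sqrt{2 + c}$
$- 51 \left(b{\left(1,d{\left(5,6 \right)} \right)} \left(-2\right) 4 + 39\right) = - 51 \left(\sqrt{2 - 2} \left(-2\right) 4 + 39\right) = - 51 \left(\sqrt{0} \left(-2\right) 4 + 39\right) = - 51 \left(0 \left(-2\right) 4 + 39\right) = - 51 \left(0 \cdot 4 + 39\right) = - 51 \left(0 + 39\right) = \left(-51\right) 39 = -1989$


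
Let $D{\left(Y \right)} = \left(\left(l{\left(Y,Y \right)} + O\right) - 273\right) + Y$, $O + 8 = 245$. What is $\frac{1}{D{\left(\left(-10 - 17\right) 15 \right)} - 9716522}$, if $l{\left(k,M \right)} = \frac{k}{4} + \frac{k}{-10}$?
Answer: $- \frac{4}{38868095} \approx -1.0291 \cdot 10^{-7}$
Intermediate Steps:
$l{\left(k,M \right)} = \frac{3 k}{20}$ ($l{\left(k,M \right)} = k \frac{1}{4} + k \left(- \frac{1}{10}\right) = \frac{k}{4} - \frac{k}{10} = \frac{3 k}{20}$)
$O = 237$ ($O = -8 + 245 = 237$)
$D{\left(Y \right)} = -36 + \frac{23 Y}{20}$ ($D{\left(Y \right)} = \left(\left(\frac{3 Y}{20} + 237\right) - 273\right) + Y = \left(\left(237 + \frac{3 Y}{20}\right) - 273\right) + Y = \left(-36 + \frac{3 Y}{20}\right) + Y = -36 + \frac{23 Y}{20}$)
$\frac{1}{D{\left(\left(-10 - 17\right) 15 \right)} - 9716522} = \frac{1}{\left(-36 + \frac{23 \left(-10 - 17\right) 15}{20}\right) - 9716522} = \frac{1}{\left(-36 + \frac{23 \left(\left(-27\right) 15\right)}{20}\right) - 9716522} = \frac{1}{\left(-36 + \frac{23}{20} \left(-405\right)\right) - 9716522} = \frac{1}{\left(-36 - \frac{1863}{4}\right) - 9716522} = \frac{1}{- \frac{2007}{4} - 9716522} = \frac{1}{- \frac{38868095}{4}} = - \frac{4}{38868095}$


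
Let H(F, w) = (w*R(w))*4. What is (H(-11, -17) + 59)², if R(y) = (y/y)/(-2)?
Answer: 8649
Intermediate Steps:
R(y) = -½ (R(y) = 1*(-½) = -½)
H(F, w) = -2*w (H(F, w) = (w*(-½))*4 = -w/2*4 = -2*w)
(H(-11, -17) + 59)² = (-2*(-17) + 59)² = (34 + 59)² = 93² = 8649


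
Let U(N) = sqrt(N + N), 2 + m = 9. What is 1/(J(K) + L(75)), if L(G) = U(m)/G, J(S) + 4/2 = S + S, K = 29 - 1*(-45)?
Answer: 410625/59951243 - 75*sqrt(14)/119902486 ≈ 0.0068470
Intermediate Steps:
m = 7 (m = -2 + 9 = 7)
K = 74 (K = 29 + 45 = 74)
J(S) = -2 + 2*S (J(S) = -2 + (S + S) = -2 + 2*S)
U(N) = sqrt(2)*sqrt(N) (U(N) = sqrt(2*N) = sqrt(2)*sqrt(N))
L(G) = sqrt(14)/G (L(G) = (sqrt(2)*sqrt(7))/G = sqrt(14)/G)
1/(J(K) + L(75)) = 1/((-2 + 2*74) + sqrt(14)/75) = 1/((-2 + 148) + sqrt(14)*(1/75)) = 1/(146 + sqrt(14)/75)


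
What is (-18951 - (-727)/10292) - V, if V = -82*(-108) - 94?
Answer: -285221469/10292 ≈ -27713.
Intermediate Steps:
V = 8762 (V = 8856 - 94 = 8762)
(-18951 - (-727)/10292) - V = (-18951 - (-727)/10292) - 1*8762 = (-18951 - (-727)/10292) - 8762 = (-18951 - 1*(-727/10292)) - 8762 = (-18951 + 727/10292) - 8762 = -195042965/10292 - 8762 = -285221469/10292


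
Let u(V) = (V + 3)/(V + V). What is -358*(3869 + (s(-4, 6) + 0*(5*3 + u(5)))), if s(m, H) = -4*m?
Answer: -1390830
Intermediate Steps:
u(V) = (3 + V)/(2*V) (u(V) = (3 + V)/((2*V)) = (3 + V)*(1/(2*V)) = (3 + V)/(2*V))
-358*(3869 + (s(-4, 6) + 0*(5*3 + u(5)))) = -358*(3869 + (-4*(-4) + 0*(5*3 + (½)*(3 + 5)/5))) = -358*(3869 + (16 + 0*(15 + (½)*(⅕)*8))) = -358*(3869 + (16 + 0*(15 + ⅘))) = -358*(3869 + (16 + 0*(79/5))) = -358*(3869 + (16 + 0)) = -358*(3869 + 16) = -358*3885 = -1390830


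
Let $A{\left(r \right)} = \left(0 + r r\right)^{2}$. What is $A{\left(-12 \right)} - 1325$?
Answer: $19411$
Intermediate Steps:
$A{\left(r \right)} = r^{4}$ ($A{\left(r \right)} = \left(0 + r^{2}\right)^{2} = \left(r^{2}\right)^{2} = r^{4}$)
$A{\left(-12 \right)} - 1325 = \left(-12\right)^{4} - 1325 = 20736 - 1325 = 19411$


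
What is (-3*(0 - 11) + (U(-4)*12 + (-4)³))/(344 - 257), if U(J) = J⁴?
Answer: 3041/87 ≈ 34.954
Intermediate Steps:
(-3*(0 - 11) + (U(-4)*12 + (-4)³))/(344 - 257) = (-3*(0 - 11) + ((-4)⁴*12 + (-4)³))/(344 - 257) = (-3*(-11) + (256*12 - 64))/87 = (33 + (3072 - 64))*(1/87) = (33 + 3008)*(1/87) = 3041*(1/87) = 3041/87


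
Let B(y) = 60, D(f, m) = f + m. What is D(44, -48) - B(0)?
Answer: -64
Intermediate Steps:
D(44, -48) - B(0) = (44 - 48) - 1*60 = -4 - 60 = -64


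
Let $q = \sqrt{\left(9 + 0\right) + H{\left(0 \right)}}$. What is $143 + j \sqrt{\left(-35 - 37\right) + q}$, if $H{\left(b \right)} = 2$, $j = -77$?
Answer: $143 - 77 \sqrt{-72 + \sqrt{11}} \approx 143.0 - 638.14 i$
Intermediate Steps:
$q = \sqrt{11}$ ($q = \sqrt{\left(9 + 0\right) + 2} = \sqrt{9 + 2} = \sqrt{11} \approx 3.3166$)
$143 + j \sqrt{\left(-35 - 37\right) + q} = 143 - 77 \sqrt{\left(-35 - 37\right) + \sqrt{11}} = 143 - 77 \sqrt{-72 + \sqrt{11}}$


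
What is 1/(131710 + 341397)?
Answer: 1/473107 ≈ 2.1137e-6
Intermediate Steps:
1/(131710 + 341397) = 1/473107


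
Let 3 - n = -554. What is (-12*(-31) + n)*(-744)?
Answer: -691176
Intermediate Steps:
n = 557 (n = 3 - 1*(-554) = 3 + 554 = 557)
(-12*(-31) + n)*(-744) = (-12*(-31) + 557)*(-744) = (372 + 557)*(-744) = 929*(-744) = -691176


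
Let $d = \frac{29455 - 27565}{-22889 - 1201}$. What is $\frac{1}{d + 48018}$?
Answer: $\frac{803}{38558391} \approx 2.0826 \cdot 10^{-5}$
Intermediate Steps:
$d = - \frac{63}{803}$ ($d = \frac{1890}{-24090} = 1890 \left(- \frac{1}{24090}\right) = - \frac{63}{803} \approx -0.078456$)
$\frac{1}{d + 48018} = \frac{1}{- \frac{63}{803} + 48018} = \frac{1}{\frac{38558391}{803}} = \frac{803}{38558391}$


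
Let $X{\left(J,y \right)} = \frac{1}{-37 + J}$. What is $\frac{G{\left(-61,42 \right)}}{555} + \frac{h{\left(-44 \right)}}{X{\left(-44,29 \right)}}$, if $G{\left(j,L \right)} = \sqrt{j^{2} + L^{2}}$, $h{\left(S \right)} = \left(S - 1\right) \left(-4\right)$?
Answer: $-14580 + \frac{\sqrt{5485}}{555} \approx -14580.0$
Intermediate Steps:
$h{\left(S \right)} = 4 - 4 S$ ($h{\left(S \right)} = \left(-1 + S\right) \left(-4\right) = 4 - 4 S$)
$G{\left(j,L \right)} = \sqrt{L^{2} + j^{2}}$
$\frac{G{\left(-61,42 \right)}}{555} + \frac{h{\left(-44 \right)}}{X{\left(-44,29 \right)}} = \frac{\sqrt{42^{2} + \left(-61\right)^{2}}}{555} + \frac{4 - -176}{\frac{1}{-37 - 44}} = \sqrt{1764 + 3721} \cdot \frac{1}{555} + \frac{4 + 176}{\frac{1}{-81}} = \sqrt{5485} \cdot \frac{1}{555} + \frac{180}{- \frac{1}{81}} = \frac{\sqrt{5485}}{555} + 180 \left(-81\right) = \frac{\sqrt{5485}}{555} - 14580 = -14580 + \frac{\sqrt{5485}}{555}$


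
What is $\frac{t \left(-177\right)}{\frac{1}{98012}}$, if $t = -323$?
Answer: $5603444052$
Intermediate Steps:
$\frac{t \left(-177\right)}{\frac{1}{98012}} = \frac{\left(-323\right) \left(-177\right)}{\frac{1}{98012}} = 57171 \frac{1}{\frac{1}{98012}} = 57171 \cdot 98012 = 5603444052$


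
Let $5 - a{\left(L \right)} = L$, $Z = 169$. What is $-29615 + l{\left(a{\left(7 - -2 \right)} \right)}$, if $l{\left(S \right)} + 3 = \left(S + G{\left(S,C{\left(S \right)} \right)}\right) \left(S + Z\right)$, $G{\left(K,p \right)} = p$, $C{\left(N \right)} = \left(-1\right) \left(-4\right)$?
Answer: $-29618$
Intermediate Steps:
$C{\left(N \right)} = 4$
$a{\left(L \right)} = 5 - L$
$l{\left(S \right)} = -3 + \left(4 + S\right) \left(169 + S\right)$ ($l{\left(S \right)} = -3 + \left(S + 4\right) \left(S + 169\right) = -3 + \left(4 + S\right) \left(169 + S\right)$)
$-29615 + l{\left(a{\left(7 - -2 \right)} \right)} = -29615 + \left(673 + \left(5 - \left(7 - -2\right)\right)^{2} + 173 \left(5 - \left(7 - -2\right)\right)\right) = -29615 + \left(673 + \left(5 - \left(7 + 2\right)\right)^{2} + 173 \left(5 - \left(7 + 2\right)\right)\right) = -29615 + \left(673 + \left(5 - 9\right)^{2} + 173 \left(5 - 9\right)\right) = -29615 + \left(673 + \left(-4\right)^{2} + 173 \left(-4\right)\right) = -29615 + \left(673 + 16 - 692\right) = -29615 - 3 = -29618$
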